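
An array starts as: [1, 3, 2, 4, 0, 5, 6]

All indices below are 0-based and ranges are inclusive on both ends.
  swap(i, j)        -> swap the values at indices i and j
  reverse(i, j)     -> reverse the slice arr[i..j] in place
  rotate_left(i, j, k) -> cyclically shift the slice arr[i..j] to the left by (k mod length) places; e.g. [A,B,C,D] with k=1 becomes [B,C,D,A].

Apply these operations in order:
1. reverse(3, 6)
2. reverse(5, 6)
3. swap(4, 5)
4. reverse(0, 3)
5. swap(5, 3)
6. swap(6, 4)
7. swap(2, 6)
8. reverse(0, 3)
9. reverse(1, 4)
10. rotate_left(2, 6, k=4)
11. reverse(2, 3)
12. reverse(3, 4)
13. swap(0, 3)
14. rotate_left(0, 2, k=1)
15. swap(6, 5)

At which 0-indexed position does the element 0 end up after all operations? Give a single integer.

After 1 (reverse(3, 6)): [1, 3, 2, 6, 5, 0, 4]
After 2 (reverse(5, 6)): [1, 3, 2, 6, 5, 4, 0]
After 3 (swap(4, 5)): [1, 3, 2, 6, 4, 5, 0]
After 4 (reverse(0, 3)): [6, 2, 3, 1, 4, 5, 0]
After 5 (swap(5, 3)): [6, 2, 3, 5, 4, 1, 0]
After 6 (swap(6, 4)): [6, 2, 3, 5, 0, 1, 4]
After 7 (swap(2, 6)): [6, 2, 4, 5, 0, 1, 3]
After 8 (reverse(0, 3)): [5, 4, 2, 6, 0, 1, 3]
After 9 (reverse(1, 4)): [5, 0, 6, 2, 4, 1, 3]
After 10 (rotate_left(2, 6, k=4)): [5, 0, 3, 6, 2, 4, 1]
After 11 (reverse(2, 3)): [5, 0, 6, 3, 2, 4, 1]
After 12 (reverse(3, 4)): [5, 0, 6, 2, 3, 4, 1]
After 13 (swap(0, 3)): [2, 0, 6, 5, 3, 4, 1]
After 14 (rotate_left(0, 2, k=1)): [0, 6, 2, 5, 3, 4, 1]
After 15 (swap(6, 5)): [0, 6, 2, 5, 3, 1, 4]

Answer: 0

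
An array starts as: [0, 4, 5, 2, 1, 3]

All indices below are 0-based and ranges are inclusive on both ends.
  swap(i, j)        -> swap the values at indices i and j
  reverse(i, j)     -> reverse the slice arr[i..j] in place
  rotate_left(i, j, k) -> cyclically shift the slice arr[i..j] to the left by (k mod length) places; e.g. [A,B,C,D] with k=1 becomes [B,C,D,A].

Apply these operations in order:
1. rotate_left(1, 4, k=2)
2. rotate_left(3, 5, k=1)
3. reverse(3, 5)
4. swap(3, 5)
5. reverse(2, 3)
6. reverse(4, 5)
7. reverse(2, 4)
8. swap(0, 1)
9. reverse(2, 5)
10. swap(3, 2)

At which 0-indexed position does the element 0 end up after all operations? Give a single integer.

After 1 (rotate_left(1, 4, k=2)): [0, 2, 1, 4, 5, 3]
After 2 (rotate_left(3, 5, k=1)): [0, 2, 1, 5, 3, 4]
After 3 (reverse(3, 5)): [0, 2, 1, 4, 3, 5]
After 4 (swap(3, 5)): [0, 2, 1, 5, 3, 4]
After 5 (reverse(2, 3)): [0, 2, 5, 1, 3, 4]
After 6 (reverse(4, 5)): [0, 2, 5, 1, 4, 3]
After 7 (reverse(2, 4)): [0, 2, 4, 1, 5, 3]
After 8 (swap(0, 1)): [2, 0, 4, 1, 5, 3]
After 9 (reverse(2, 5)): [2, 0, 3, 5, 1, 4]
After 10 (swap(3, 2)): [2, 0, 5, 3, 1, 4]

Answer: 1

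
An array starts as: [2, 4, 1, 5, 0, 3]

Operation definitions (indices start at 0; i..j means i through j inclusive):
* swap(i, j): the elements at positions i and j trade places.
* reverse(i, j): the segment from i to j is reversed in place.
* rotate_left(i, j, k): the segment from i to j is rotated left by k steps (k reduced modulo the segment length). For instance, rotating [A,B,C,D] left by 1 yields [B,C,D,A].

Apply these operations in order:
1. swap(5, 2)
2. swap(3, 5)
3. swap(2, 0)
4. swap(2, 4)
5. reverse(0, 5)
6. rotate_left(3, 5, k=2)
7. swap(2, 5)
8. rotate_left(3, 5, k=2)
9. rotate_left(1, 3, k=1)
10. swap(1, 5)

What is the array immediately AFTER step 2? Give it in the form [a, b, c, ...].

After 1 (swap(5, 2)): [2, 4, 3, 5, 0, 1]
After 2 (swap(3, 5)): [2, 4, 3, 1, 0, 5]

Answer: [2, 4, 3, 1, 0, 5]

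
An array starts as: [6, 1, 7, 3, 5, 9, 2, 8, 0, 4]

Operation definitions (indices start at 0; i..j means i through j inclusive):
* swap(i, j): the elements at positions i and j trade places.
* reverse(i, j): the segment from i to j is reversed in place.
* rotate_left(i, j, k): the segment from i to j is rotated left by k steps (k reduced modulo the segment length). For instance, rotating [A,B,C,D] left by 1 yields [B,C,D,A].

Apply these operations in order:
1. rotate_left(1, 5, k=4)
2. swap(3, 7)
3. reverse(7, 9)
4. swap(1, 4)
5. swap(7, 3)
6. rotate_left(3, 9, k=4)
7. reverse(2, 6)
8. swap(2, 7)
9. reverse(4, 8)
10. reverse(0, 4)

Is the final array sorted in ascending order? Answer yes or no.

After 1 (rotate_left(1, 5, k=4)): [6, 9, 1, 7, 3, 5, 2, 8, 0, 4]
After 2 (swap(3, 7)): [6, 9, 1, 8, 3, 5, 2, 7, 0, 4]
After 3 (reverse(7, 9)): [6, 9, 1, 8, 3, 5, 2, 4, 0, 7]
After 4 (swap(1, 4)): [6, 3, 1, 8, 9, 5, 2, 4, 0, 7]
After 5 (swap(7, 3)): [6, 3, 1, 4, 9, 5, 2, 8, 0, 7]
After 6 (rotate_left(3, 9, k=4)): [6, 3, 1, 8, 0, 7, 4, 9, 5, 2]
After 7 (reverse(2, 6)): [6, 3, 4, 7, 0, 8, 1, 9, 5, 2]
After 8 (swap(2, 7)): [6, 3, 9, 7, 0, 8, 1, 4, 5, 2]
After 9 (reverse(4, 8)): [6, 3, 9, 7, 5, 4, 1, 8, 0, 2]
After 10 (reverse(0, 4)): [5, 7, 9, 3, 6, 4, 1, 8, 0, 2]

Answer: no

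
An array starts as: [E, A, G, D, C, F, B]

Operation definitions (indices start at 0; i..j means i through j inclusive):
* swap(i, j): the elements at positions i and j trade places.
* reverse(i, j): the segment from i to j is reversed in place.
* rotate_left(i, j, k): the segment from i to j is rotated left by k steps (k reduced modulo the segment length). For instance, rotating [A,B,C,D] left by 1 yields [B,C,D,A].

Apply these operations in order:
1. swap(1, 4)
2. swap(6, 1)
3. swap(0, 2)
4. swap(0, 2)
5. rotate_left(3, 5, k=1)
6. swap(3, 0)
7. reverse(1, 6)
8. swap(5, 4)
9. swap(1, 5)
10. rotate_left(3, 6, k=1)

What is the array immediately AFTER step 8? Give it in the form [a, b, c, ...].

After 1 (swap(1, 4)): [E, C, G, D, A, F, B]
After 2 (swap(6, 1)): [E, B, G, D, A, F, C]
After 3 (swap(0, 2)): [G, B, E, D, A, F, C]
After 4 (swap(0, 2)): [E, B, G, D, A, F, C]
After 5 (rotate_left(3, 5, k=1)): [E, B, G, A, F, D, C]
After 6 (swap(3, 0)): [A, B, G, E, F, D, C]
After 7 (reverse(1, 6)): [A, C, D, F, E, G, B]
After 8 (swap(5, 4)): [A, C, D, F, G, E, B]

Answer: [A, C, D, F, G, E, B]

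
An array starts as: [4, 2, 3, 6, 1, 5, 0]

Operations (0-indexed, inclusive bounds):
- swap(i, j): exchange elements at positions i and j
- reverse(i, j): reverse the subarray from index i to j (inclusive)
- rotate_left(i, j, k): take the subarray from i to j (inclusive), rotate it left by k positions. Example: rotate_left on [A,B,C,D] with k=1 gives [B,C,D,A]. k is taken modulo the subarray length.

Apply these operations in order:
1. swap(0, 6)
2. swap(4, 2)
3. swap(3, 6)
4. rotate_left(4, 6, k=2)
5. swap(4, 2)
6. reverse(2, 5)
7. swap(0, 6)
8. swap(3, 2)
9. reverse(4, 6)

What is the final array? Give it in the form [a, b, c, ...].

After 1 (swap(0, 6)): [0, 2, 3, 6, 1, 5, 4]
After 2 (swap(4, 2)): [0, 2, 1, 6, 3, 5, 4]
After 3 (swap(3, 6)): [0, 2, 1, 4, 3, 5, 6]
After 4 (rotate_left(4, 6, k=2)): [0, 2, 1, 4, 6, 3, 5]
After 5 (swap(4, 2)): [0, 2, 6, 4, 1, 3, 5]
After 6 (reverse(2, 5)): [0, 2, 3, 1, 4, 6, 5]
After 7 (swap(0, 6)): [5, 2, 3, 1, 4, 6, 0]
After 8 (swap(3, 2)): [5, 2, 1, 3, 4, 6, 0]
After 9 (reverse(4, 6)): [5, 2, 1, 3, 0, 6, 4]

Answer: [5, 2, 1, 3, 0, 6, 4]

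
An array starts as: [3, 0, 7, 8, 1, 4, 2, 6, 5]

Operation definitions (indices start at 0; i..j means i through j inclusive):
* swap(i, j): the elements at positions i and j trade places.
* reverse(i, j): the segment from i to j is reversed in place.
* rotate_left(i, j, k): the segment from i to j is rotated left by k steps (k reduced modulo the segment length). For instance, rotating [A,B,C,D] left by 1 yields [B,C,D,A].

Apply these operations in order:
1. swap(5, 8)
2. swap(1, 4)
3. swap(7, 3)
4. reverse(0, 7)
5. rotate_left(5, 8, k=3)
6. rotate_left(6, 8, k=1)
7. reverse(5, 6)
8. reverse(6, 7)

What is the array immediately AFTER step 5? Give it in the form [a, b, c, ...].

After 1 (swap(5, 8)): [3, 0, 7, 8, 1, 5, 2, 6, 4]
After 2 (swap(1, 4)): [3, 1, 7, 8, 0, 5, 2, 6, 4]
After 3 (swap(7, 3)): [3, 1, 7, 6, 0, 5, 2, 8, 4]
After 4 (reverse(0, 7)): [8, 2, 5, 0, 6, 7, 1, 3, 4]
After 5 (rotate_left(5, 8, k=3)): [8, 2, 5, 0, 6, 4, 7, 1, 3]

Answer: [8, 2, 5, 0, 6, 4, 7, 1, 3]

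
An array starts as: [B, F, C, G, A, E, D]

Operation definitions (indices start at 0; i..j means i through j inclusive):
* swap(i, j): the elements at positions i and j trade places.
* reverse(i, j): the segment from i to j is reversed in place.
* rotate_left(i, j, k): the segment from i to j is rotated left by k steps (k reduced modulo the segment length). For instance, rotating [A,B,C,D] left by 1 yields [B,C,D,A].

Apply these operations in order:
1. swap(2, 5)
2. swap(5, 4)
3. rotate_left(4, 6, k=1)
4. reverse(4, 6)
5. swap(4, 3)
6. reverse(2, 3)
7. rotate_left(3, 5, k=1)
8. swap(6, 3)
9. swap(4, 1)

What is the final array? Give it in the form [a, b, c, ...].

After 1 (swap(2, 5)): [B, F, E, G, A, C, D]
After 2 (swap(5, 4)): [B, F, E, G, C, A, D]
After 3 (rotate_left(4, 6, k=1)): [B, F, E, G, A, D, C]
After 4 (reverse(4, 6)): [B, F, E, G, C, D, A]
After 5 (swap(4, 3)): [B, F, E, C, G, D, A]
After 6 (reverse(2, 3)): [B, F, C, E, G, D, A]
After 7 (rotate_left(3, 5, k=1)): [B, F, C, G, D, E, A]
After 8 (swap(6, 3)): [B, F, C, A, D, E, G]
After 9 (swap(4, 1)): [B, D, C, A, F, E, G]

Answer: [B, D, C, A, F, E, G]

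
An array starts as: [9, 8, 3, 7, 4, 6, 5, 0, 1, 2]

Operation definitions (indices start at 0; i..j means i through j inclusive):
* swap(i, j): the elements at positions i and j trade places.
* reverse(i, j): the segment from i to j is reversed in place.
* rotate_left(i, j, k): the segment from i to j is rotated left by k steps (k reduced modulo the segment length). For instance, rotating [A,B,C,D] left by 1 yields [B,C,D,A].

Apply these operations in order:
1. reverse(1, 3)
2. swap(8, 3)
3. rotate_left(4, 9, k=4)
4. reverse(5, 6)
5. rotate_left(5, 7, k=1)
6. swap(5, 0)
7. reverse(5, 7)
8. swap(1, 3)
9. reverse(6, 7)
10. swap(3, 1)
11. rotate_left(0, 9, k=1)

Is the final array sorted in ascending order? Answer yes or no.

After 1 (reverse(1, 3)): [9, 7, 3, 8, 4, 6, 5, 0, 1, 2]
After 2 (swap(8, 3)): [9, 7, 3, 1, 4, 6, 5, 0, 8, 2]
After 3 (rotate_left(4, 9, k=4)): [9, 7, 3, 1, 8, 2, 4, 6, 5, 0]
After 4 (reverse(5, 6)): [9, 7, 3, 1, 8, 4, 2, 6, 5, 0]
After 5 (rotate_left(5, 7, k=1)): [9, 7, 3, 1, 8, 2, 6, 4, 5, 0]
After 6 (swap(5, 0)): [2, 7, 3, 1, 8, 9, 6, 4, 5, 0]
After 7 (reverse(5, 7)): [2, 7, 3, 1, 8, 4, 6, 9, 5, 0]
After 8 (swap(1, 3)): [2, 1, 3, 7, 8, 4, 6, 9, 5, 0]
After 9 (reverse(6, 7)): [2, 1, 3, 7, 8, 4, 9, 6, 5, 0]
After 10 (swap(3, 1)): [2, 7, 3, 1, 8, 4, 9, 6, 5, 0]
After 11 (rotate_left(0, 9, k=1)): [7, 3, 1, 8, 4, 9, 6, 5, 0, 2]

Answer: no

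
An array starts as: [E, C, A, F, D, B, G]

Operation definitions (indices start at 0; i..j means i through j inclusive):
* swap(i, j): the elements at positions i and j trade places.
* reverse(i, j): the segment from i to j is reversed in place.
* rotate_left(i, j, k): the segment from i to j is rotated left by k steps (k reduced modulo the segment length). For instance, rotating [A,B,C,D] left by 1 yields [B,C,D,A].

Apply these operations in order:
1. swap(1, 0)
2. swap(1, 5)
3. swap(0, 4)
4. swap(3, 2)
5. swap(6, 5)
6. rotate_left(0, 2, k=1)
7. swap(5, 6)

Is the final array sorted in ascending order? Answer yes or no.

After 1 (swap(1, 0)): [C, E, A, F, D, B, G]
After 2 (swap(1, 5)): [C, B, A, F, D, E, G]
After 3 (swap(0, 4)): [D, B, A, F, C, E, G]
After 4 (swap(3, 2)): [D, B, F, A, C, E, G]
After 5 (swap(6, 5)): [D, B, F, A, C, G, E]
After 6 (rotate_left(0, 2, k=1)): [B, F, D, A, C, G, E]
After 7 (swap(5, 6)): [B, F, D, A, C, E, G]

Answer: no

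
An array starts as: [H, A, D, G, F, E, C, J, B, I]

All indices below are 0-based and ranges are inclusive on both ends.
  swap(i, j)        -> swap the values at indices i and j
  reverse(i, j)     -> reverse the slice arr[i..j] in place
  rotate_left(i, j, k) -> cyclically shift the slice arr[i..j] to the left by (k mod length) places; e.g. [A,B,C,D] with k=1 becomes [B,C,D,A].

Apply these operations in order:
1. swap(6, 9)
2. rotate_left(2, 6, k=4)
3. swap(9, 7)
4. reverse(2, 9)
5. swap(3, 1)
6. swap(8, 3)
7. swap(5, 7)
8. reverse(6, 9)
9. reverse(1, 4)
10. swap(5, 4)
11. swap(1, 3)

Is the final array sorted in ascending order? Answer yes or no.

Answer: no

Derivation:
After 1 (swap(6, 9)): [H, A, D, G, F, E, I, J, B, C]
After 2 (rotate_left(2, 6, k=4)): [H, A, I, D, G, F, E, J, B, C]
After 3 (swap(9, 7)): [H, A, I, D, G, F, E, C, B, J]
After 4 (reverse(2, 9)): [H, A, J, B, C, E, F, G, D, I]
After 5 (swap(3, 1)): [H, B, J, A, C, E, F, G, D, I]
After 6 (swap(8, 3)): [H, B, J, D, C, E, F, G, A, I]
After 7 (swap(5, 7)): [H, B, J, D, C, G, F, E, A, I]
After 8 (reverse(6, 9)): [H, B, J, D, C, G, I, A, E, F]
After 9 (reverse(1, 4)): [H, C, D, J, B, G, I, A, E, F]
After 10 (swap(5, 4)): [H, C, D, J, G, B, I, A, E, F]
After 11 (swap(1, 3)): [H, J, D, C, G, B, I, A, E, F]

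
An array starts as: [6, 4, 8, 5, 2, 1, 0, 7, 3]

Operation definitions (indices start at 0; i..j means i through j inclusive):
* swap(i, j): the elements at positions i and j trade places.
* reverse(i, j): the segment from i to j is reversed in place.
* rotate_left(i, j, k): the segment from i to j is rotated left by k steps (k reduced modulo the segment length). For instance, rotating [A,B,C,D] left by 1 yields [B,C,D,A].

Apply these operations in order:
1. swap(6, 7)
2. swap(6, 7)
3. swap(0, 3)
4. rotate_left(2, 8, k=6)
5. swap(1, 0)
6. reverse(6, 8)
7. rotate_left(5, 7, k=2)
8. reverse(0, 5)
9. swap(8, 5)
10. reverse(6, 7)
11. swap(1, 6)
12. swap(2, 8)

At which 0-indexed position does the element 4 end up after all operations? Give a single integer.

Answer: 2

Derivation:
After 1 (swap(6, 7)): [6, 4, 8, 5, 2, 1, 7, 0, 3]
After 2 (swap(6, 7)): [6, 4, 8, 5, 2, 1, 0, 7, 3]
After 3 (swap(0, 3)): [5, 4, 8, 6, 2, 1, 0, 7, 3]
After 4 (rotate_left(2, 8, k=6)): [5, 4, 3, 8, 6, 2, 1, 0, 7]
After 5 (swap(1, 0)): [4, 5, 3, 8, 6, 2, 1, 0, 7]
After 6 (reverse(6, 8)): [4, 5, 3, 8, 6, 2, 7, 0, 1]
After 7 (rotate_left(5, 7, k=2)): [4, 5, 3, 8, 6, 0, 2, 7, 1]
After 8 (reverse(0, 5)): [0, 6, 8, 3, 5, 4, 2, 7, 1]
After 9 (swap(8, 5)): [0, 6, 8, 3, 5, 1, 2, 7, 4]
After 10 (reverse(6, 7)): [0, 6, 8, 3, 5, 1, 7, 2, 4]
After 11 (swap(1, 6)): [0, 7, 8, 3, 5, 1, 6, 2, 4]
After 12 (swap(2, 8)): [0, 7, 4, 3, 5, 1, 6, 2, 8]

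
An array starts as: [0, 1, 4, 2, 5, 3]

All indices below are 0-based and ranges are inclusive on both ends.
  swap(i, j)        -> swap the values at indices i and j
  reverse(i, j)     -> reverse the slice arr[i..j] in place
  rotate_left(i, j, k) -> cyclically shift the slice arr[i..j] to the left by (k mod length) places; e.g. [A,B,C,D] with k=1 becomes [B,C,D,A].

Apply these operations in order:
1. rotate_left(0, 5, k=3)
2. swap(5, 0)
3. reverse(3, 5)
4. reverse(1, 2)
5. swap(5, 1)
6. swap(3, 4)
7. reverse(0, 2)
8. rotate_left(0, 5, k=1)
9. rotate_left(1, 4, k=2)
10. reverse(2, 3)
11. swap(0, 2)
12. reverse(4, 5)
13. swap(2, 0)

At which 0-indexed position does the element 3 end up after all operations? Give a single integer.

Answer: 3

Derivation:
After 1 (rotate_left(0, 5, k=3)): [2, 5, 3, 0, 1, 4]
After 2 (swap(5, 0)): [4, 5, 3, 0, 1, 2]
After 3 (reverse(3, 5)): [4, 5, 3, 2, 1, 0]
After 4 (reverse(1, 2)): [4, 3, 5, 2, 1, 0]
After 5 (swap(5, 1)): [4, 0, 5, 2, 1, 3]
After 6 (swap(3, 4)): [4, 0, 5, 1, 2, 3]
After 7 (reverse(0, 2)): [5, 0, 4, 1, 2, 3]
After 8 (rotate_left(0, 5, k=1)): [0, 4, 1, 2, 3, 5]
After 9 (rotate_left(1, 4, k=2)): [0, 2, 3, 4, 1, 5]
After 10 (reverse(2, 3)): [0, 2, 4, 3, 1, 5]
After 11 (swap(0, 2)): [4, 2, 0, 3, 1, 5]
After 12 (reverse(4, 5)): [4, 2, 0, 3, 5, 1]
After 13 (swap(2, 0)): [0, 2, 4, 3, 5, 1]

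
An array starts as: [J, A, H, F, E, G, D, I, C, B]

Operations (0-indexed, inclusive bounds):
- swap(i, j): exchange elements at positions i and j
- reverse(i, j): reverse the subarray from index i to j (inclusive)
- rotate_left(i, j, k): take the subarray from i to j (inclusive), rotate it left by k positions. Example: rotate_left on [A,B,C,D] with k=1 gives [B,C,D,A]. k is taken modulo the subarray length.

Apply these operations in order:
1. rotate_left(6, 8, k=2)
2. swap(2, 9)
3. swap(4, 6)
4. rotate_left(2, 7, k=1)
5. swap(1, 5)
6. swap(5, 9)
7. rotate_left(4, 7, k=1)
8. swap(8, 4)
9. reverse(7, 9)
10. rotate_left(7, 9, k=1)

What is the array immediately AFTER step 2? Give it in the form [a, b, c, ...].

After 1 (rotate_left(6, 8, k=2)): [J, A, H, F, E, G, C, D, I, B]
After 2 (swap(2, 9)): [J, A, B, F, E, G, C, D, I, H]

Answer: [J, A, B, F, E, G, C, D, I, H]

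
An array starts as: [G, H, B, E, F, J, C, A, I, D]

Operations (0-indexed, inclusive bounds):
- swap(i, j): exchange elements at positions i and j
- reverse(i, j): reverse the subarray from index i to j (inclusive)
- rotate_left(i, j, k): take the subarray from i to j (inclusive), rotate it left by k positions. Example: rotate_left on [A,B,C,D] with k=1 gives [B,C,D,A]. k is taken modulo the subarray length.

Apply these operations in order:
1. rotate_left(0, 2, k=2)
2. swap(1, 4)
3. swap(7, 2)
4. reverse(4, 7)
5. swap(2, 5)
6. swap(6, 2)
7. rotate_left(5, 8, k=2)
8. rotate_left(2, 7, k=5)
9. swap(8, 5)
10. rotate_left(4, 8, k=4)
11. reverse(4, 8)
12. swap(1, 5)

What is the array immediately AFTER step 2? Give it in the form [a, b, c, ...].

Answer: [B, F, H, E, G, J, C, A, I, D]

Derivation:
After 1 (rotate_left(0, 2, k=2)): [B, G, H, E, F, J, C, A, I, D]
After 2 (swap(1, 4)): [B, F, H, E, G, J, C, A, I, D]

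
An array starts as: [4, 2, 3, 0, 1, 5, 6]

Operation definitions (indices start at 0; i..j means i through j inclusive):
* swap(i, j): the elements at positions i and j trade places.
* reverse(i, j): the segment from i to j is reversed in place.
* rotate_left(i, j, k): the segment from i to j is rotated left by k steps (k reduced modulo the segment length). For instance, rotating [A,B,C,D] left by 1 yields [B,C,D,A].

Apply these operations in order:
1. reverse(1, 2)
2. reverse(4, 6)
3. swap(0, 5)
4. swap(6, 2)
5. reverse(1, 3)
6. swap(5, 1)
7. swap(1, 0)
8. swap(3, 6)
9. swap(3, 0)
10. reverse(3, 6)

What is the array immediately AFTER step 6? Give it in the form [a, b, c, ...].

Answer: [5, 4, 1, 3, 6, 0, 2]

Derivation:
After 1 (reverse(1, 2)): [4, 3, 2, 0, 1, 5, 6]
After 2 (reverse(4, 6)): [4, 3, 2, 0, 6, 5, 1]
After 3 (swap(0, 5)): [5, 3, 2, 0, 6, 4, 1]
After 4 (swap(6, 2)): [5, 3, 1, 0, 6, 4, 2]
After 5 (reverse(1, 3)): [5, 0, 1, 3, 6, 4, 2]
After 6 (swap(5, 1)): [5, 4, 1, 3, 6, 0, 2]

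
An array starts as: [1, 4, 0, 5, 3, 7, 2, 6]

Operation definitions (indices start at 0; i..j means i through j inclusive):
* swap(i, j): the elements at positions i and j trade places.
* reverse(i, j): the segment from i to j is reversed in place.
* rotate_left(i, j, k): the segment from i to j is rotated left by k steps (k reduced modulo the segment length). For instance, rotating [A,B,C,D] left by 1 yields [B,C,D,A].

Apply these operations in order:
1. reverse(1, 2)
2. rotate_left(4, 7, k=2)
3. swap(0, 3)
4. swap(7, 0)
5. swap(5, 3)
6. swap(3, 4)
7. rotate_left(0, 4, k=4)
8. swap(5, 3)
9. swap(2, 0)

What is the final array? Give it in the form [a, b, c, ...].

After 1 (reverse(1, 2)): [1, 0, 4, 5, 3, 7, 2, 6]
After 2 (rotate_left(4, 7, k=2)): [1, 0, 4, 5, 2, 6, 3, 7]
After 3 (swap(0, 3)): [5, 0, 4, 1, 2, 6, 3, 7]
After 4 (swap(7, 0)): [7, 0, 4, 1, 2, 6, 3, 5]
After 5 (swap(5, 3)): [7, 0, 4, 6, 2, 1, 3, 5]
After 6 (swap(3, 4)): [7, 0, 4, 2, 6, 1, 3, 5]
After 7 (rotate_left(0, 4, k=4)): [6, 7, 0, 4, 2, 1, 3, 5]
After 8 (swap(5, 3)): [6, 7, 0, 1, 2, 4, 3, 5]
After 9 (swap(2, 0)): [0, 7, 6, 1, 2, 4, 3, 5]

Answer: [0, 7, 6, 1, 2, 4, 3, 5]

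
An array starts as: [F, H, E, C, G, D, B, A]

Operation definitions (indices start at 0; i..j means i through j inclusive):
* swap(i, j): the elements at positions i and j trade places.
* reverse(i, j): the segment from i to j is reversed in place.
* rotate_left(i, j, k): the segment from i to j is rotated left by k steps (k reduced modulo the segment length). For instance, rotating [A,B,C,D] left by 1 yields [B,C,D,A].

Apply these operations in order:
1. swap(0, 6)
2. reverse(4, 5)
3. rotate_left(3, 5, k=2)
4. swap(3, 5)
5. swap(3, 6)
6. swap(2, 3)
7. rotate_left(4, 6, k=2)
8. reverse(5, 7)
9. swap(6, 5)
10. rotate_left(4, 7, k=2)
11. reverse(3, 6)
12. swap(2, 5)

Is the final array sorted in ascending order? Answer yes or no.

Answer: no

Derivation:
After 1 (swap(0, 6)): [B, H, E, C, G, D, F, A]
After 2 (reverse(4, 5)): [B, H, E, C, D, G, F, A]
After 3 (rotate_left(3, 5, k=2)): [B, H, E, G, C, D, F, A]
After 4 (swap(3, 5)): [B, H, E, D, C, G, F, A]
After 5 (swap(3, 6)): [B, H, E, F, C, G, D, A]
After 6 (swap(2, 3)): [B, H, F, E, C, G, D, A]
After 7 (rotate_left(4, 6, k=2)): [B, H, F, E, D, C, G, A]
After 8 (reverse(5, 7)): [B, H, F, E, D, A, G, C]
After 9 (swap(6, 5)): [B, H, F, E, D, G, A, C]
After 10 (rotate_left(4, 7, k=2)): [B, H, F, E, A, C, D, G]
After 11 (reverse(3, 6)): [B, H, F, D, C, A, E, G]
After 12 (swap(2, 5)): [B, H, A, D, C, F, E, G]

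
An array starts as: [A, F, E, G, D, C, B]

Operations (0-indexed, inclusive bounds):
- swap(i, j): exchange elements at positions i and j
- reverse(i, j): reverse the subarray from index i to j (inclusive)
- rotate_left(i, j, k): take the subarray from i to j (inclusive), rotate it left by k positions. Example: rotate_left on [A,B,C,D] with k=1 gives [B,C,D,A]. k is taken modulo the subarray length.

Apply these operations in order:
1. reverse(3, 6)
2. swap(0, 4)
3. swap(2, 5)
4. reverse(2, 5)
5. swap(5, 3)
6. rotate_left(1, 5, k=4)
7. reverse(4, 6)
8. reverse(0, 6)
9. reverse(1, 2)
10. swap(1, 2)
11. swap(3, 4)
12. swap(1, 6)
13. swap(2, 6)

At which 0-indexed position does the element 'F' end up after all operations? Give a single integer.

Answer: 3

Derivation:
After 1 (reverse(3, 6)): [A, F, E, B, C, D, G]
After 2 (swap(0, 4)): [C, F, E, B, A, D, G]
After 3 (swap(2, 5)): [C, F, D, B, A, E, G]
After 4 (reverse(2, 5)): [C, F, E, A, B, D, G]
After 5 (swap(5, 3)): [C, F, E, D, B, A, G]
After 6 (rotate_left(1, 5, k=4)): [C, A, F, E, D, B, G]
After 7 (reverse(4, 6)): [C, A, F, E, G, B, D]
After 8 (reverse(0, 6)): [D, B, G, E, F, A, C]
After 9 (reverse(1, 2)): [D, G, B, E, F, A, C]
After 10 (swap(1, 2)): [D, B, G, E, F, A, C]
After 11 (swap(3, 4)): [D, B, G, F, E, A, C]
After 12 (swap(1, 6)): [D, C, G, F, E, A, B]
After 13 (swap(2, 6)): [D, C, B, F, E, A, G]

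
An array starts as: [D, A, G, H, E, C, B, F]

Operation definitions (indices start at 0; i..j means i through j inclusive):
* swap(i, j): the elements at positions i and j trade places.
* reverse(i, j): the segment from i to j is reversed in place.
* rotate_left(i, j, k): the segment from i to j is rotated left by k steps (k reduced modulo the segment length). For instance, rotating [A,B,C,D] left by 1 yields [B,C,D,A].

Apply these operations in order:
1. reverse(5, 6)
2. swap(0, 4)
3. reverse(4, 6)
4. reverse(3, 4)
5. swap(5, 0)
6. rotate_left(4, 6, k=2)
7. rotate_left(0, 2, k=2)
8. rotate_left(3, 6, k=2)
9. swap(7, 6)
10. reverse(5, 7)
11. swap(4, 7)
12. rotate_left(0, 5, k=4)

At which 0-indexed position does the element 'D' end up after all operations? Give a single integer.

Answer: 1

Derivation:
After 1 (reverse(5, 6)): [D, A, G, H, E, B, C, F]
After 2 (swap(0, 4)): [E, A, G, H, D, B, C, F]
After 3 (reverse(4, 6)): [E, A, G, H, C, B, D, F]
After 4 (reverse(3, 4)): [E, A, G, C, H, B, D, F]
After 5 (swap(5, 0)): [B, A, G, C, H, E, D, F]
After 6 (rotate_left(4, 6, k=2)): [B, A, G, C, D, H, E, F]
After 7 (rotate_left(0, 2, k=2)): [G, B, A, C, D, H, E, F]
After 8 (rotate_left(3, 6, k=2)): [G, B, A, H, E, C, D, F]
After 9 (swap(7, 6)): [G, B, A, H, E, C, F, D]
After 10 (reverse(5, 7)): [G, B, A, H, E, D, F, C]
After 11 (swap(4, 7)): [G, B, A, H, C, D, F, E]
After 12 (rotate_left(0, 5, k=4)): [C, D, G, B, A, H, F, E]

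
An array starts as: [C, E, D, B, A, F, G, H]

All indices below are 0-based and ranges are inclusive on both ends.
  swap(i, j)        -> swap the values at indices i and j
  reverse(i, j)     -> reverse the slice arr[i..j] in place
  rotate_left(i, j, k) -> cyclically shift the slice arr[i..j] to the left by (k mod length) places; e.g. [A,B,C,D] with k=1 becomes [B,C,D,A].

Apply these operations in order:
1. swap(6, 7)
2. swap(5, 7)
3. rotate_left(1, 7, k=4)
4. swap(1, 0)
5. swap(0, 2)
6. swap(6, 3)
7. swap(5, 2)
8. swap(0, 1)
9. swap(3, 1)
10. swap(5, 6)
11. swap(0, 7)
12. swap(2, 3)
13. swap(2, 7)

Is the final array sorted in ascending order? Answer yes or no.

After 1 (swap(6, 7)): [C, E, D, B, A, F, H, G]
After 2 (swap(5, 7)): [C, E, D, B, A, G, H, F]
After 3 (rotate_left(1, 7, k=4)): [C, G, H, F, E, D, B, A]
After 4 (swap(1, 0)): [G, C, H, F, E, D, B, A]
After 5 (swap(0, 2)): [H, C, G, F, E, D, B, A]
After 6 (swap(6, 3)): [H, C, G, B, E, D, F, A]
After 7 (swap(5, 2)): [H, C, D, B, E, G, F, A]
After 8 (swap(0, 1)): [C, H, D, B, E, G, F, A]
After 9 (swap(3, 1)): [C, B, D, H, E, G, F, A]
After 10 (swap(5, 6)): [C, B, D, H, E, F, G, A]
After 11 (swap(0, 7)): [A, B, D, H, E, F, G, C]
After 12 (swap(2, 3)): [A, B, H, D, E, F, G, C]
After 13 (swap(2, 7)): [A, B, C, D, E, F, G, H]

Answer: yes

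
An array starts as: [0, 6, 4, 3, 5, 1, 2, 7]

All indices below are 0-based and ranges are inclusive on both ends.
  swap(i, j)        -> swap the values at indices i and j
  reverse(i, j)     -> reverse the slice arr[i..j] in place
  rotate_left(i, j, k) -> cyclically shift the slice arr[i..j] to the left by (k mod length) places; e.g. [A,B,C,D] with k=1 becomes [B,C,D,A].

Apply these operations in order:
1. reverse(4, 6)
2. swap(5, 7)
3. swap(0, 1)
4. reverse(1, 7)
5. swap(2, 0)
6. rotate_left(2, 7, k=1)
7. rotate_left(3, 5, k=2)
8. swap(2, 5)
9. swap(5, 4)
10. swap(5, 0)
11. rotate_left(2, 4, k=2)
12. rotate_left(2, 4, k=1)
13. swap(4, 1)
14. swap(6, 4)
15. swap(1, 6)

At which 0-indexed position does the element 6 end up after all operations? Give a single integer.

Answer: 7

Derivation:
After 1 (reverse(4, 6)): [0, 6, 4, 3, 2, 1, 5, 7]
After 2 (swap(5, 7)): [0, 6, 4, 3, 2, 7, 5, 1]
After 3 (swap(0, 1)): [6, 0, 4, 3, 2, 7, 5, 1]
After 4 (reverse(1, 7)): [6, 1, 5, 7, 2, 3, 4, 0]
After 5 (swap(2, 0)): [5, 1, 6, 7, 2, 3, 4, 0]
After 6 (rotate_left(2, 7, k=1)): [5, 1, 7, 2, 3, 4, 0, 6]
After 7 (rotate_left(3, 5, k=2)): [5, 1, 7, 4, 2, 3, 0, 6]
After 8 (swap(2, 5)): [5, 1, 3, 4, 2, 7, 0, 6]
After 9 (swap(5, 4)): [5, 1, 3, 4, 7, 2, 0, 6]
After 10 (swap(5, 0)): [2, 1, 3, 4, 7, 5, 0, 6]
After 11 (rotate_left(2, 4, k=2)): [2, 1, 7, 3, 4, 5, 0, 6]
After 12 (rotate_left(2, 4, k=1)): [2, 1, 3, 4, 7, 5, 0, 6]
After 13 (swap(4, 1)): [2, 7, 3, 4, 1, 5, 0, 6]
After 14 (swap(6, 4)): [2, 7, 3, 4, 0, 5, 1, 6]
After 15 (swap(1, 6)): [2, 1, 3, 4, 0, 5, 7, 6]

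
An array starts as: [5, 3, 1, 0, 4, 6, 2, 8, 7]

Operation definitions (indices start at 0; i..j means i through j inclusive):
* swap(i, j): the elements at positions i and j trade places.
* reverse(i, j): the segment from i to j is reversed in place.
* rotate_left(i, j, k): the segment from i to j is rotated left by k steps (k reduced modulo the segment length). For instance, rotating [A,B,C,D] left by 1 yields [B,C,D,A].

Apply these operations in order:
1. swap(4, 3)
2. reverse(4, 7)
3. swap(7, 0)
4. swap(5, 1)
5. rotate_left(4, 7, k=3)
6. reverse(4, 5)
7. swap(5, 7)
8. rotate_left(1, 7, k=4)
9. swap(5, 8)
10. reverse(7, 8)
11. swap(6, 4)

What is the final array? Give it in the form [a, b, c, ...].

After 1 (swap(4, 3)): [5, 3, 1, 4, 0, 6, 2, 8, 7]
After 2 (reverse(4, 7)): [5, 3, 1, 4, 8, 2, 6, 0, 7]
After 3 (swap(7, 0)): [0, 3, 1, 4, 8, 2, 6, 5, 7]
After 4 (swap(5, 1)): [0, 2, 1, 4, 8, 3, 6, 5, 7]
After 5 (rotate_left(4, 7, k=3)): [0, 2, 1, 4, 5, 8, 3, 6, 7]
After 6 (reverse(4, 5)): [0, 2, 1, 4, 8, 5, 3, 6, 7]
After 7 (swap(5, 7)): [0, 2, 1, 4, 8, 6, 3, 5, 7]
After 8 (rotate_left(1, 7, k=4)): [0, 6, 3, 5, 2, 1, 4, 8, 7]
After 9 (swap(5, 8)): [0, 6, 3, 5, 2, 7, 4, 8, 1]
After 10 (reverse(7, 8)): [0, 6, 3, 5, 2, 7, 4, 1, 8]
After 11 (swap(6, 4)): [0, 6, 3, 5, 4, 7, 2, 1, 8]

Answer: [0, 6, 3, 5, 4, 7, 2, 1, 8]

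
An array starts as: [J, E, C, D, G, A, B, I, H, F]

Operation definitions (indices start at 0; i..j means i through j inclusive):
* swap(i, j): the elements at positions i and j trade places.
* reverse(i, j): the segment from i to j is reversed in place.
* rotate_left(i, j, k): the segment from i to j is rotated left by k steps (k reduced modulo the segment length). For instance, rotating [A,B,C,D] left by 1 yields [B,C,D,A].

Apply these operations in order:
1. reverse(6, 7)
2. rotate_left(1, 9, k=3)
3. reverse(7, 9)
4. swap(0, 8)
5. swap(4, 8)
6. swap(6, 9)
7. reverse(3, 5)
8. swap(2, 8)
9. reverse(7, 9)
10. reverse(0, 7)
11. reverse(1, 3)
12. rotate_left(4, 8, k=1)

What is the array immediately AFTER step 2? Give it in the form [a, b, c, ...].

Answer: [J, G, A, I, B, H, F, E, C, D]

Derivation:
After 1 (reverse(6, 7)): [J, E, C, D, G, A, I, B, H, F]
After 2 (rotate_left(1, 9, k=3)): [J, G, A, I, B, H, F, E, C, D]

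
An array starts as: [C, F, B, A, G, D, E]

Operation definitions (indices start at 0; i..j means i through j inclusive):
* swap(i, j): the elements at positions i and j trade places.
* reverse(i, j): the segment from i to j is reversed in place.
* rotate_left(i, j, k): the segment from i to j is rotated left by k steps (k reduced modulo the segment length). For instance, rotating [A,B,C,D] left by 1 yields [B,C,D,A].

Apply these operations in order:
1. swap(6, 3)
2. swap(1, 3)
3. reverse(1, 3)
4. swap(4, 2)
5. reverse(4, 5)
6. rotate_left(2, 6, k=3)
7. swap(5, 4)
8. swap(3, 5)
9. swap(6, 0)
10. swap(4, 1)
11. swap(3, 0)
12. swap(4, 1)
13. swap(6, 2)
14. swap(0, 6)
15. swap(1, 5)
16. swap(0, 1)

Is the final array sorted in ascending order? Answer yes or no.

Answer: yes

Derivation:
After 1 (swap(6, 3)): [C, F, B, E, G, D, A]
After 2 (swap(1, 3)): [C, E, B, F, G, D, A]
After 3 (reverse(1, 3)): [C, F, B, E, G, D, A]
After 4 (swap(4, 2)): [C, F, G, E, B, D, A]
After 5 (reverse(4, 5)): [C, F, G, E, D, B, A]
After 6 (rotate_left(2, 6, k=3)): [C, F, B, A, G, E, D]
After 7 (swap(5, 4)): [C, F, B, A, E, G, D]
After 8 (swap(3, 5)): [C, F, B, G, E, A, D]
After 9 (swap(6, 0)): [D, F, B, G, E, A, C]
After 10 (swap(4, 1)): [D, E, B, G, F, A, C]
After 11 (swap(3, 0)): [G, E, B, D, F, A, C]
After 12 (swap(4, 1)): [G, F, B, D, E, A, C]
After 13 (swap(6, 2)): [G, F, C, D, E, A, B]
After 14 (swap(0, 6)): [B, F, C, D, E, A, G]
After 15 (swap(1, 5)): [B, A, C, D, E, F, G]
After 16 (swap(0, 1)): [A, B, C, D, E, F, G]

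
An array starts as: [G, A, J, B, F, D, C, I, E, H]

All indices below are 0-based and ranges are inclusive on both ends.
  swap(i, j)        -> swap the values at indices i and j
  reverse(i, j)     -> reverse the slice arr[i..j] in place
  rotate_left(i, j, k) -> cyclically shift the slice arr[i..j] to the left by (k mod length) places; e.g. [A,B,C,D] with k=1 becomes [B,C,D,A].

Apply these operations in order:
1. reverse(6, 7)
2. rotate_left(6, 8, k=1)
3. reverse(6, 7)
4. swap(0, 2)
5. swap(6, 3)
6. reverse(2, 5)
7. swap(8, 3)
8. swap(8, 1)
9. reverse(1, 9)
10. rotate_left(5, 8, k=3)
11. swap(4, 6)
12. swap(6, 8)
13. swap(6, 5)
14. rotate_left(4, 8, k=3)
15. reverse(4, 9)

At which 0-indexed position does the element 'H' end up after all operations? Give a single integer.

Answer: 1

Derivation:
After 1 (reverse(6, 7)): [G, A, J, B, F, D, I, C, E, H]
After 2 (rotate_left(6, 8, k=1)): [G, A, J, B, F, D, C, E, I, H]
After 3 (reverse(6, 7)): [G, A, J, B, F, D, E, C, I, H]
After 4 (swap(0, 2)): [J, A, G, B, F, D, E, C, I, H]
After 5 (swap(6, 3)): [J, A, G, E, F, D, B, C, I, H]
After 6 (reverse(2, 5)): [J, A, D, F, E, G, B, C, I, H]
After 7 (swap(8, 3)): [J, A, D, I, E, G, B, C, F, H]
After 8 (swap(8, 1)): [J, F, D, I, E, G, B, C, A, H]
After 9 (reverse(1, 9)): [J, H, A, C, B, G, E, I, D, F]
After 10 (rotate_left(5, 8, k=3)): [J, H, A, C, B, D, G, E, I, F]
After 11 (swap(4, 6)): [J, H, A, C, G, D, B, E, I, F]
After 12 (swap(6, 8)): [J, H, A, C, G, D, I, E, B, F]
After 13 (swap(6, 5)): [J, H, A, C, G, I, D, E, B, F]
After 14 (rotate_left(4, 8, k=3)): [J, H, A, C, E, B, G, I, D, F]
After 15 (reverse(4, 9)): [J, H, A, C, F, D, I, G, B, E]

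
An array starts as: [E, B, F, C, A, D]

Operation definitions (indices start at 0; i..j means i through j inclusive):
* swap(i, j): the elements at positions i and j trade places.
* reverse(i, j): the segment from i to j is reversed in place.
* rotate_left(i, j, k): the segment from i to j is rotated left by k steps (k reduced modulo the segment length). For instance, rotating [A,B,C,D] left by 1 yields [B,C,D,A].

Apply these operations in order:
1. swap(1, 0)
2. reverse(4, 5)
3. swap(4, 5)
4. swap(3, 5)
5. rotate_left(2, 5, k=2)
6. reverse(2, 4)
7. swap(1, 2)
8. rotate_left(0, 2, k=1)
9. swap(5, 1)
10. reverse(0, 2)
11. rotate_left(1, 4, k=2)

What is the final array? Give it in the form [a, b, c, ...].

Answer: [B, C, A, D, F, E]

Derivation:
After 1 (swap(1, 0)): [B, E, F, C, A, D]
After 2 (reverse(4, 5)): [B, E, F, C, D, A]
After 3 (swap(4, 5)): [B, E, F, C, A, D]
After 4 (swap(3, 5)): [B, E, F, D, A, C]
After 5 (rotate_left(2, 5, k=2)): [B, E, A, C, F, D]
After 6 (reverse(2, 4)): [B, E, F, C, A, D]
After 7 (swap(1, 2)): [B, F, E, C, A, D]
After 8 (rotate_left(0, 2, k=1)): [F, E, B, C, A, D]
After 9 (swap(5, 1)): [F, D, B, C, A, E]
After 10 (reverse(0, 2)): [B, D, F, C, A, E]
After 11 (rotate_left(1, 4, k=2)): [B, C, A, D, F, E]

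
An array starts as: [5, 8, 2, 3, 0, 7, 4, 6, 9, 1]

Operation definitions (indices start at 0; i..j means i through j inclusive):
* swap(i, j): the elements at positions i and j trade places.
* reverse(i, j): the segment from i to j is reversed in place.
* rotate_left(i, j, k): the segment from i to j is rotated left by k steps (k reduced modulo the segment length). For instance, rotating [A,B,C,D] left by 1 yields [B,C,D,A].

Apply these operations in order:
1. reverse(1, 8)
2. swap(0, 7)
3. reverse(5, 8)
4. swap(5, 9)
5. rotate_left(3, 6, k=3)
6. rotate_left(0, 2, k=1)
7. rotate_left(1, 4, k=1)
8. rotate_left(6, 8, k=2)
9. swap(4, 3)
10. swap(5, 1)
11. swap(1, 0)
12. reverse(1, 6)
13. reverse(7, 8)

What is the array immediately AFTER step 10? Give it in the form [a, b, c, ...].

After 1 (reverse(1, 8)): [5, 9, 6, 4, 7, 0, 3, 2, 8, 1]
After 2 (swap(0, 7)): [2, 9, 6, 4, 7, 0, 3, 5, 8, 1]
After 3 (reverse(5, 8)): [2, 9, 6, 4, 7, 8, 5, 3, 0, 1]
After 4 (swap(5, 9)): [2, 9, 6, 4, 7, 1, 5, 3, 0, 8]
After 5 (rotate_left(3, 6, k=3)): [2, 9, 6, 5, 4, 7, 1, 3, 0, 8]
After 6 (rotate_left(0, 2, k=1)): [9, 6, 2, 5, 4, 7, 1, 3, 0, 8]
After 7 (rotate_left(1, 4, k=1)): [9, 2, 5, 4, 6, 7, 1, 3, 0, 8]
After 8 (rotate_left(6, 8, k=2)): [9, 2, 5, 4, 6, 7, 0, 1, 3, 8]
After 9 (swap(4, 3)): [9, 2, 5, 6, 4, 7, 0, 1, 3, 8]
After 10 (swap(5, 1)): [9, 7, 5, 6, 4, 2, 0, 1, 3, 8]

Answer: [9, 7, 5, 6, 4, 2, 0, 1, 3, 8]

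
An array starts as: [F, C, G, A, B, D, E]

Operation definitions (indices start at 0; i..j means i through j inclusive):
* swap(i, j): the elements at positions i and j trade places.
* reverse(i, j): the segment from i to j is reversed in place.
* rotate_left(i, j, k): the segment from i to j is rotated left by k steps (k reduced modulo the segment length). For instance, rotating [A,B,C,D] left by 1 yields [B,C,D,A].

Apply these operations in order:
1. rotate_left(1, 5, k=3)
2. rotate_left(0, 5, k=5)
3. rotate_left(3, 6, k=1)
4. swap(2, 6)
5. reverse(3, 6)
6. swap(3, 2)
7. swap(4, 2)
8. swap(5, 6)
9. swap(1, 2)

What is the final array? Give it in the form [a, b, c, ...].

After 1 (rotate_left(1, 5, k=3)): [F, B, D, C, G, A, E]
After 2 (rotate_left(0, 5, k=5)): [A, F, B, D, C, G, E]
After 3 (rotate_left(3, 6, k=1)): [A, F, B, C, G, E, D]
After 4 (swap(2, 6)): [A, F, D, C, G, E, B]
After 5 (reverse(3, 6)): [A, F, D, B, E, G, C]
After 6 (swap(3, 2)): [A, F, B, D, E, G, C]
After 7 (swap(4, 2)): [A, F, E, D, B, G, C]
After 8 (swap(5, 6)): [A, F, E, D, B, C, G]
After 9 (swap(1, 2)): [A, E, F, D, B, C, G]

Answer: [A, E, F, D, B, C, G]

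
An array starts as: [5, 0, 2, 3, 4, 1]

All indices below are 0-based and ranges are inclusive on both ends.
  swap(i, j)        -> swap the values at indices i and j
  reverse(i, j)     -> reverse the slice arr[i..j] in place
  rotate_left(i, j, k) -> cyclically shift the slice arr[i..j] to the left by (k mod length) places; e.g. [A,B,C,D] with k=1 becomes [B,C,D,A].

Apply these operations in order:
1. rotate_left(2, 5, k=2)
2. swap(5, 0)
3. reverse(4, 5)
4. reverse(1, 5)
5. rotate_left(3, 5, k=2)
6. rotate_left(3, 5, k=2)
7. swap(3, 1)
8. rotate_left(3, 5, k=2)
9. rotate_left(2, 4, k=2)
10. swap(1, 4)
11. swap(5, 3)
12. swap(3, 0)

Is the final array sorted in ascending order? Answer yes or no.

Answer: yes

Derivation:
After 1 (rotate_left(2, 5, k=2)): [5, 0, 4, 1, 2, 3]
After 2 (swap(5, 0)): [3, 0, 4, 1, 2, 5]
After 3 (reverse(4, 5)): [3, 0, 4, 1, 5, 2]
After 4 (reverse(1, 5)): [3, 2, 5, 1, 4, 0]
After 5 (rotate_left(3, 5, k=2)): [3, 2, 5, 0, 1, 4]
After 6 (rotate_left(3, 5, k=2)): [3, 2, 5, 4, 0, 1]
After 7 (swap(3, 1)): [3, 4, 5, 2, 0, 1]
After 8 (rotate_left(3, 5, k=2)): [3, 4, 5, 1, 2, 0]
After 9 (rotate_left(2, 4, k=2)): [3, 4, 2, 5, 1, 0]
After 10 (swap(1, 4)): [3, 1, 2, 5, 4, 0]
After 11 (swap(5, 3)): [3, 1, 2, 0, 4, 5]
After 12 (swap(3, 0)): [0, 1, 2, 3, 4, 5]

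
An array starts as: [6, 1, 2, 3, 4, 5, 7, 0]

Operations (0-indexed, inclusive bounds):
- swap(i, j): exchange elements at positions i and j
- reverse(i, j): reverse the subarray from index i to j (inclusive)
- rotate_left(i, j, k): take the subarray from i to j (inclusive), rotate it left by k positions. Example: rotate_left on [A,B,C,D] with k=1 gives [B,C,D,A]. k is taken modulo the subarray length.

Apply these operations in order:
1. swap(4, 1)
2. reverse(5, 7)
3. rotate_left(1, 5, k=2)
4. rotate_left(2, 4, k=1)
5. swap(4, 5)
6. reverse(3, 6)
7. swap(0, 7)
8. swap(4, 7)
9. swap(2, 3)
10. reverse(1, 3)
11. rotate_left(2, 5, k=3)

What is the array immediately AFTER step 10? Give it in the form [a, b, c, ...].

Answer: [5, 0, 7, 3, 6, 2, 4, 1]

Derivation:
After 1 (swap(4, 1)): [6, 4, 2, 3, 1, 5, 7, 0]
After 2 (reverse(5, 7)): [6, 4, 2, 3, 1, 0, 7, 5]
After 3 (rotate_left(1, 5, k=2)): [6, 3, 1, 0, 4, 2, 7, 5]
After 4 (rotate_left(2, 4, k=1)): [6, 3, 0, 4, 1, 2, 7, 5]
After 5 (swap(4, 5)): [6, 3, 0, 4, 2, 1, 7, 5]
After 6 (reverse(3, 6)): [6, 3, 0, 7, 1, 2, 4, 5]
After 7 (swap(0, 7)): [5, 3, 0, 7, 1, 2, 4, 6]
After 8 (swap(4, 7)): [5, 3, 0, 7, 6, 2, 4, 1]
After 9 (swap(2, 3)): [5, 3, 7, 0, 6, 2, 4, 1]
After 10 (reverse(1, 3)): [5, 0, 7, 3, 6, 2, 4, 1]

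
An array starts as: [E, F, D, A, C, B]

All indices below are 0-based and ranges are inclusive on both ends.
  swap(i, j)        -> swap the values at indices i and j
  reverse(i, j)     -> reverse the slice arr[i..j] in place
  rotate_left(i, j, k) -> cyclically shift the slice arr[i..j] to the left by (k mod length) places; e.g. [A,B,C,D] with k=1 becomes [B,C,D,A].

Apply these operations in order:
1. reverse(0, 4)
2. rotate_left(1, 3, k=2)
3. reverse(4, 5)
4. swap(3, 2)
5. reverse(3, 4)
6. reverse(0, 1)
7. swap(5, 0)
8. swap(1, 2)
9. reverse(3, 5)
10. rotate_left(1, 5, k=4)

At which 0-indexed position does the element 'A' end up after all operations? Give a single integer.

Answer: 5

Derivation:
After 1 (reverse(0, 4)): [C, A, D, F, E, B]
After 2 (rotate_left(1, 3, k=2)): [C, F, A, D, E, B]
After 3 (reverse(4, 5)): [C, F, A, D, B, E]
After 4 (swap(3, 2)): [C, F, D, A, B, E]
After 5 (reverse(3, 4)): [C, F, D, B, A, E]
After 6 (reverse(0, 1)): [F, C, D, B, A, E]
After 7 (swap(5, 0)): [E, C, D, B, A, F]
After 8 (swap(1, 2)): [E, D, C, B, A, F]
After 9 (reverse(3, 5)): [E, D, C, F, A, B]
After 10 (rotate_left(1, 5, k=4)): [E, B, D, C, F, A]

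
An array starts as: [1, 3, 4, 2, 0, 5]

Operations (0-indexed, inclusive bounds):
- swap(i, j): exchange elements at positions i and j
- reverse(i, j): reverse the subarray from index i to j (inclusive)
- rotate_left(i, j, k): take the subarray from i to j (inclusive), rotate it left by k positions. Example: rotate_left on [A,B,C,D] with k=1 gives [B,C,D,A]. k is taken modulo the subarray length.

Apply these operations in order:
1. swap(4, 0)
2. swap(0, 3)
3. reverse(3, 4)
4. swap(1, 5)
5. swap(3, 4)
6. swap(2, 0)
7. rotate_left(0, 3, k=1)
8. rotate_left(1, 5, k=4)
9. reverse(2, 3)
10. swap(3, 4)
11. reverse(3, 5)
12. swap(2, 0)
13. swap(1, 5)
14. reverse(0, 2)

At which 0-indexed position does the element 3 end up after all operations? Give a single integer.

Answer: 5

Derivation:
After 1 (swap(4, 0)): [0, 3, 4, 2, 1, 5]
After 2 (swap(0, 3)): [2, 3, 4, 0, 1, 5]
After 3 (reverse(3, 4)): [2, 3, 4, 1, 0, 5]
After 4 (swap(1, 5)): [2, 5, 4, 1, 0, 3]
After 5 (swap(3, 4)): [2, 5, 4, 0, 1, 3]
After 6 (swap(2, 0)): [4, 5, 2, 0, 1, 3]
After 7 (rotate_left(0, 3, k=1)): [5, 2, 0, 4, 1, 3]
After 8 (rotate_left(1, 5, k=4)): [5, 3, 2, 0, 4, 1]
After 9 (reverse(2, 3)): [5, 3, 0, 2, 4, 1]
After 10 (swap(3, 4)): [5, 3, 0, 4, 2, 1]
After 11 (reverse(3, 5)): [5, 3, 0, 1, 2, 4]
After 12 (swap(2, 0)): [0, 3, 5, 1, 2, 4]
After 13 (swap(1, 5)): [0, 4, 5, 1, 2, 3]
After 14 (reverse(0, 2)): [5, 4, 0, 1, 2, 3]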